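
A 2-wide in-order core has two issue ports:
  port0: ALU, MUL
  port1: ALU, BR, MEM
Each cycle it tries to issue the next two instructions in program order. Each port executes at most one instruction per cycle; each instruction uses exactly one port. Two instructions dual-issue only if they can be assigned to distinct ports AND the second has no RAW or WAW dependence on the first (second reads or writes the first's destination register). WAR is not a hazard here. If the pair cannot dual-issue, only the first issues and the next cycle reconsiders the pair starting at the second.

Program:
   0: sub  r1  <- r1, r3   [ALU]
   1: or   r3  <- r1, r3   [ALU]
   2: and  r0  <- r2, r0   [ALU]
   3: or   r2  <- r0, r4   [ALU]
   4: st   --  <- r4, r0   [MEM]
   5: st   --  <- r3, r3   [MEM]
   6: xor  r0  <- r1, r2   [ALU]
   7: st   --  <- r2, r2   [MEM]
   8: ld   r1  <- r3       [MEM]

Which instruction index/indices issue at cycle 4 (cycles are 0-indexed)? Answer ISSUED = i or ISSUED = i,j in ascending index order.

ISSUED = 7

0. sub.ALU @i0  | RAW r1
1. or.ALU;and.ALU @i1,i2  | 2-wide
2. or.ALU;st.MEM @i3,i4  | 2-wide
3. st.MEM;xor.ALU @i5,i6  | 2-wide
4. st.MEM @i7  | no-port MEM/MEM
5. ld.MEM @i8  | tail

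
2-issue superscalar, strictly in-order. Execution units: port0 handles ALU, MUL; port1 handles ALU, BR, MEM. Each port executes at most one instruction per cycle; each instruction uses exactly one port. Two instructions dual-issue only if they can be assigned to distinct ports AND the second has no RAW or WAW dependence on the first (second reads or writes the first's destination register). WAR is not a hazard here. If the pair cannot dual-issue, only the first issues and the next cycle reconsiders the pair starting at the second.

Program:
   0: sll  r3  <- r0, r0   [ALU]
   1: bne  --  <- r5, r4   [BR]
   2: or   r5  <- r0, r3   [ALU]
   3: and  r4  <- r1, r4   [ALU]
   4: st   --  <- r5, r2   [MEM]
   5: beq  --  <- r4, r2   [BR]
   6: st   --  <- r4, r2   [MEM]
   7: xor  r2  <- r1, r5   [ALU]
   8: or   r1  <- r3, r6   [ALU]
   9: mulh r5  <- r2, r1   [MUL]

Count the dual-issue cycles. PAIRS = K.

t=0 i0/i1:sll/bne ; 2-wide
t=1 i2/i3:or/and ; 2-wide
t=2 i4:st ; no-port MEM/BR
t=3 i5:beq ; no-port BR/MEM
t=4 i6/i7:st/xor ; 2-wide
t=5 i8:or ; RAW r1
t=6 i9:mulh ; tail

PAIRS = 3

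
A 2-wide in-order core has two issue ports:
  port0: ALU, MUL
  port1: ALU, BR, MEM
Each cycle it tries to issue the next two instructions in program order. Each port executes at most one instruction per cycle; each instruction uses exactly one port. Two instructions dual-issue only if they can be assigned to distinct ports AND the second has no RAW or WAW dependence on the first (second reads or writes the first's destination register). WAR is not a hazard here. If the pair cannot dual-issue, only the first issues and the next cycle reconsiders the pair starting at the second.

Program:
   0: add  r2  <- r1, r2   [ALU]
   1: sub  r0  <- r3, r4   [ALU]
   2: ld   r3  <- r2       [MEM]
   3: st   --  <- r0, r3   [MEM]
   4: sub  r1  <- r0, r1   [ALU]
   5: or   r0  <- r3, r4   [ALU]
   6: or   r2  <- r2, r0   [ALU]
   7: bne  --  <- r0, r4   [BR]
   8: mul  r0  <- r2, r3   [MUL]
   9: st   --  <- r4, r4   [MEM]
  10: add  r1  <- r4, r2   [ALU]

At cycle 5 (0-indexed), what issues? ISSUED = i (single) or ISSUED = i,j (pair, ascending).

ISSUED = 8,9

c0: i0/i1 add+sub  2-wide
c1: i2 ld  no-port MEM/MEM
c2: i3/i4 st+sub  2-wide
c3: i5 or  RAW r0
c4: i6/i7 or+bne  2-wide
c5: i8/i9 mul+st  2-wide
c6: i10 add  tail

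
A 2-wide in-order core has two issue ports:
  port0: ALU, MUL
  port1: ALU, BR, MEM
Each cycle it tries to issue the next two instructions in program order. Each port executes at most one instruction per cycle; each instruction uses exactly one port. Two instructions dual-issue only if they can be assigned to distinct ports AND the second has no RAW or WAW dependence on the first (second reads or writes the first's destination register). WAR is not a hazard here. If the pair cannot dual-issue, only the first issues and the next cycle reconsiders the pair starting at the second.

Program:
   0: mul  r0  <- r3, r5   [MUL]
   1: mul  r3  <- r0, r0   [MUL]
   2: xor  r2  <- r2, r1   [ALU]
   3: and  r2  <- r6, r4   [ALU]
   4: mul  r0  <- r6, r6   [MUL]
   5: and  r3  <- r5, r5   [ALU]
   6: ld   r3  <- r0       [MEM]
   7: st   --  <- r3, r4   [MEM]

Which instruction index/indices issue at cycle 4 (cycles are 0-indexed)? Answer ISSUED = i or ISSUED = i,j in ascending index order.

ISSUED = 6

0. mul.MUL @i0  | no-port MUL/MUL
1. mul.MUL;xor.ALU @i1&i2  | pair
2. and.ALU;mul.MUL @i3&i4  | pair
3. and.ALU @i5  | WAW r3
4. ld.MEM @i6  | no-port MEM/MEM
5. st.MEM @i7  | tail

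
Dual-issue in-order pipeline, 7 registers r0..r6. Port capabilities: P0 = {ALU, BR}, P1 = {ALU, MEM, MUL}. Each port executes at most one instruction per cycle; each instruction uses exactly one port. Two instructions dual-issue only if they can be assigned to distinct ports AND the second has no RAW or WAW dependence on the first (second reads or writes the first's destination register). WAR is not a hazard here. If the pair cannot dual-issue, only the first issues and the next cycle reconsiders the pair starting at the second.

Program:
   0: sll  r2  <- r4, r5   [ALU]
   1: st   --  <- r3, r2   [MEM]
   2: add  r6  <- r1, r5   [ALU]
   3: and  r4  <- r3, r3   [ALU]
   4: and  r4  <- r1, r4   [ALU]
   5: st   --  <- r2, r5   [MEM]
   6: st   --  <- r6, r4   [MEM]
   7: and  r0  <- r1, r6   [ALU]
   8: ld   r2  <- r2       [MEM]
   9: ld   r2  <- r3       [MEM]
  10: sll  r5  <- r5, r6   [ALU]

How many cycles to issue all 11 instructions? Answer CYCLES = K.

CYCLES = 7

[0] i0  sll.ALU  -- RAW r2
[1] i1+i2  st.MEM+add.ALU  -- 2-wide
[2] i3  and.ALU  -- RAW+WAW r4
[3] i4+i5  and.ALU+st.MEM  -- 2-wide
[4] i6+i7  st.MEM+and.ALU  -- 2-wide
[5] i8  ld.MEM  -- no-port MEM/MEM
[6] i9+i10  ld.MEM+sll.ALU  -- 2-wide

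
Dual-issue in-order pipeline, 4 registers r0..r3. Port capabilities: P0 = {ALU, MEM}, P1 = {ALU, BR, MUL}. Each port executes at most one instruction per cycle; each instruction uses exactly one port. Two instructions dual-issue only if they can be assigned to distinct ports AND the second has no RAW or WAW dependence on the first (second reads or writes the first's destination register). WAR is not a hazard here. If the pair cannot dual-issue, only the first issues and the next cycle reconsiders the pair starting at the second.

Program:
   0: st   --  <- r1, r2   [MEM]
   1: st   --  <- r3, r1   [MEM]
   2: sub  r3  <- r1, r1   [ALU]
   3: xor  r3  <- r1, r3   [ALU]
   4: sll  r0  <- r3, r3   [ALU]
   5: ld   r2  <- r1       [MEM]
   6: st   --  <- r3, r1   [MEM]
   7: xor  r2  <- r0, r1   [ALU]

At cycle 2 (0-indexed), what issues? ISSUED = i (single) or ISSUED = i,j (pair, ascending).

ISSUED = 3

  cy0 -> i0 (st) no-port MEM/MEM
  cy1 -> i1/i2 (st+sub) 2-wide
  cy2 -> i3 (xor) RAW r3
  cy3 -> i4/i5 (sll+ld) 2-wide
  cy4 -> i6/i7 (st+xor) 2-wide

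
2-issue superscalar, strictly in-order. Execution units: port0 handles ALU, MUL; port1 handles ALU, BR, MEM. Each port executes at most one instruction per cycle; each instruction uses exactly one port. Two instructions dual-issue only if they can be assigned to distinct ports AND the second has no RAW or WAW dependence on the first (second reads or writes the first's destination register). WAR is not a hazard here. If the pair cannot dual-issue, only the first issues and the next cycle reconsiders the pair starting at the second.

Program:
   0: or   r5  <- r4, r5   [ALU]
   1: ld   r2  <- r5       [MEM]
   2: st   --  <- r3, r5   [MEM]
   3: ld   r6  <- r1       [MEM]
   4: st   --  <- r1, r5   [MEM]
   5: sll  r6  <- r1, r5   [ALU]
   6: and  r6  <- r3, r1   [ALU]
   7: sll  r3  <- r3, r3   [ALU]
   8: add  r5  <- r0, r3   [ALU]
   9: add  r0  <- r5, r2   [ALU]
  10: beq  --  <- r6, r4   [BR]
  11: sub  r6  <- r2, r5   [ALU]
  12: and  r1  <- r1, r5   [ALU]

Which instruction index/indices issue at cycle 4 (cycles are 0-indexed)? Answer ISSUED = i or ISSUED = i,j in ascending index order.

ISSUED = 4,5

#0 head=0: or i0 RAW r5
#1 head=1: ld i1 no-port MEM/MEM
#2 head=2: st i2 no-port MEM/MEM
#3 head=3: ld i3 no-port MEM/MEM
#4 head=4: st sll i4&i5 2-wide
#5 head=6: and sll i6&i7 2-wide
#6 head=8: add i8 RAW r5
#7 head=9: add beq i9&i10 2-wide
#8 head=11: sub and i11&i12 2-wide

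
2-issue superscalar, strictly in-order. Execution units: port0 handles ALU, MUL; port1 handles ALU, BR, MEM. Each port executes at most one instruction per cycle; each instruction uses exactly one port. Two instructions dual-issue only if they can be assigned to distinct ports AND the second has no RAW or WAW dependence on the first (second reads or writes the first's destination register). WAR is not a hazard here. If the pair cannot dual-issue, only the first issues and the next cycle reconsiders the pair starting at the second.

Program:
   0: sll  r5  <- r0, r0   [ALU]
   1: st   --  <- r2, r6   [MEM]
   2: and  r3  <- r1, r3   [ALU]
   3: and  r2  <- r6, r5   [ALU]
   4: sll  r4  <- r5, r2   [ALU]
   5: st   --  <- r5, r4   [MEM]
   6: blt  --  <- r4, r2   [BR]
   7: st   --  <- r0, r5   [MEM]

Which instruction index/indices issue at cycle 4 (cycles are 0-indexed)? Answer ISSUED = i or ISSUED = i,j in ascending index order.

ISSUED = 6

[0] i0,i1  sll;st  -- 2-wide
[1] i2,i3  and;and  -- 2-wide
[2] i4  sll  -- RAW r4
[3] i5  st  -- no-port MEM/BR
[4] i6  blt  -- no-port BR/MEM
[5] i7  st  -- tail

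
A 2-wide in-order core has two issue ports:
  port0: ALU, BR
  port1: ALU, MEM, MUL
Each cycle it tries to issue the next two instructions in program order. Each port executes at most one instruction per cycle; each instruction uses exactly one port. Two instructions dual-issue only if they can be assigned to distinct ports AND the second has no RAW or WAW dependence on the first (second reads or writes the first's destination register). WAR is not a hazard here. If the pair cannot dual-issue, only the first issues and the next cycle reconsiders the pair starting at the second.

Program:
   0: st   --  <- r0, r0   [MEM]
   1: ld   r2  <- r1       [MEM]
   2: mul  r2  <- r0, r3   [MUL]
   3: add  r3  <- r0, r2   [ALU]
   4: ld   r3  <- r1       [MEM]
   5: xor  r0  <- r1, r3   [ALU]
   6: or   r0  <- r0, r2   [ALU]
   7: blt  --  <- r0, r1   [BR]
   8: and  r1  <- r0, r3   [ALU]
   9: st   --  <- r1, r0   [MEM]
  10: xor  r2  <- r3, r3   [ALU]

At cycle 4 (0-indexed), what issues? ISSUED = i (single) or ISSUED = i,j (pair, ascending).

0. st.MEM @i0  | no-port MEM/MEM
1. ld.MEM @i1  | no-port MEM/MUL
2. mul.MUL @i2  | RAW r2
3. add.ALU @i3  | WAW r3
4. ld.MEM @i4  | RAW r3
5. xor.ALU @i5  | RAW+WAW r0
6. or.ALU @i6  | RAW r0
7. blt.BR;and.ALU @i7/i8  | 2-wide
8. st.MEM;xor.ALU @i9/i10  | 2-wide

ISSUED = 4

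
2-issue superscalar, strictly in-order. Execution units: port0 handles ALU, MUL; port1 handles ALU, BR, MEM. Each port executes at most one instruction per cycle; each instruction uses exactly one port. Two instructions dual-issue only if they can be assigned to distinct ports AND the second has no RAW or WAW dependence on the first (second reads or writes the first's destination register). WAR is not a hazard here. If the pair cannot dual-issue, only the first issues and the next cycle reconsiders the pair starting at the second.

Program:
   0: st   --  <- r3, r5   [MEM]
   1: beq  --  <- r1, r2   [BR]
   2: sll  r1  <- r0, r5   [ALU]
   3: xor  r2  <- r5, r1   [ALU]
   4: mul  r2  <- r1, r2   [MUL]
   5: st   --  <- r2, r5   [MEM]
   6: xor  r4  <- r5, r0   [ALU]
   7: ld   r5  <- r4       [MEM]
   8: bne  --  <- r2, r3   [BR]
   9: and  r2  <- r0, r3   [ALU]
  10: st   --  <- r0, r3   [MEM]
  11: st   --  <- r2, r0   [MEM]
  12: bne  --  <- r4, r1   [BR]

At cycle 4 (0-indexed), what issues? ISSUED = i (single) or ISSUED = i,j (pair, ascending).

ISSUED = 5,6

#0 head=0: st.MEM i0 no-port MEM/BR
#1 head=1: beq.BR;sll.ALU i1&i2 pair
#2 head=3: xor.ALU i3 RAW+WAW r2
#3 head=4: mul.MUL i4 RAW r2
#4 head=5: st.MEM;xor.ALU i5&i6 pair
#5 head=7: ld.MEM i7 no-port MEM/BR
#6 head=8: bne.BR;and.ALU i8&i9 pair
#7 head=10: st.MEM i10 no-port MEM/MEM
#8 head=11: st.MEM i11 no-port MEM/BR
#9 head=12: bne.BR i12 tail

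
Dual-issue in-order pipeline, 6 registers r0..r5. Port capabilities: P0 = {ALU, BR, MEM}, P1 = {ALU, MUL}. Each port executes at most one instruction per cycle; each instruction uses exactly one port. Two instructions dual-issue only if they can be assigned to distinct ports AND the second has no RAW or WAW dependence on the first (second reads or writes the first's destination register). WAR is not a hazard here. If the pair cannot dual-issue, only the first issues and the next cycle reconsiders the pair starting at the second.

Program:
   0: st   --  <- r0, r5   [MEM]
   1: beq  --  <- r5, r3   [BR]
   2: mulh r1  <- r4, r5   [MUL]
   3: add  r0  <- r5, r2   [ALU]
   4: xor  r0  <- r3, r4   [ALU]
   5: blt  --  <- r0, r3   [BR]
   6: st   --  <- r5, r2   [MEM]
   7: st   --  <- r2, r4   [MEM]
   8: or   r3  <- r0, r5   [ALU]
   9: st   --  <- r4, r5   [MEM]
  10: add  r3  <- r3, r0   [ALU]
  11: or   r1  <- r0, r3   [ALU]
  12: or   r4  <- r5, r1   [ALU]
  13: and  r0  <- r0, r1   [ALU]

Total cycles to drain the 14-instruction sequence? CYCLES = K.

CYCLES = 10

c0: i0 st  no-port MEM/BR
c1: i1,i2 beq mulh  pair
c2: i3 add  WAW r0
c3: i4 xor  RAW r0
c4: i5 blt  no-port BR/MEM
c5: i6 st  no-port MEM/MEM
c6: i7,i8 st or  pair
c7: i9,i10 st add  pair
c8: i11 or  RAW r1
c9: i12,i13 or and  pair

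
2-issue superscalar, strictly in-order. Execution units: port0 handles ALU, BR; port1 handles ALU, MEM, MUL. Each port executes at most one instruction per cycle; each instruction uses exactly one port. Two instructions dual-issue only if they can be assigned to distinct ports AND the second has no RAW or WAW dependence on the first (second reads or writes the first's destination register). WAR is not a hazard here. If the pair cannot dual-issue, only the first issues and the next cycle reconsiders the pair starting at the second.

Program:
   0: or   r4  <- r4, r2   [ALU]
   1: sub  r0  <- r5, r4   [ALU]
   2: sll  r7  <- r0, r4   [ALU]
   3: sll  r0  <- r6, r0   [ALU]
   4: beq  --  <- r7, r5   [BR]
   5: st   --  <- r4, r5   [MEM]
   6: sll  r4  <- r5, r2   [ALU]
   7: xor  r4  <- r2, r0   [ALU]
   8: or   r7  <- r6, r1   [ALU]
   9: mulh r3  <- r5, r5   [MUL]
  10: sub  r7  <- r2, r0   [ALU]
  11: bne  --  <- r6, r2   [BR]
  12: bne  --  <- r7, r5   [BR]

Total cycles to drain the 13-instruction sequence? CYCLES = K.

CYCLES = 9

  cy0 -> i0 (or.ALU) RAW r4
  cy1 -> i1 (sub.ALU) RAW r0
  cy2 -> i2/i3 (sll.ALU sll.ALU) 2-wide
  cy3 -> i4/i5 (beq.BR st.MEM) 2-wide
  cy4 -> i6 (sll.ALU) WAW r4
  cy5 -> i7/i8 (xor.ALU or.ALU) 2-wide
  cy6 -> i9/i10 (mulh.MUL sub.ALU) 2-wide
  cy7 -> i11 (bne.BR) no-port BR/BR
  cy8 -> i12 (bne.BR) tail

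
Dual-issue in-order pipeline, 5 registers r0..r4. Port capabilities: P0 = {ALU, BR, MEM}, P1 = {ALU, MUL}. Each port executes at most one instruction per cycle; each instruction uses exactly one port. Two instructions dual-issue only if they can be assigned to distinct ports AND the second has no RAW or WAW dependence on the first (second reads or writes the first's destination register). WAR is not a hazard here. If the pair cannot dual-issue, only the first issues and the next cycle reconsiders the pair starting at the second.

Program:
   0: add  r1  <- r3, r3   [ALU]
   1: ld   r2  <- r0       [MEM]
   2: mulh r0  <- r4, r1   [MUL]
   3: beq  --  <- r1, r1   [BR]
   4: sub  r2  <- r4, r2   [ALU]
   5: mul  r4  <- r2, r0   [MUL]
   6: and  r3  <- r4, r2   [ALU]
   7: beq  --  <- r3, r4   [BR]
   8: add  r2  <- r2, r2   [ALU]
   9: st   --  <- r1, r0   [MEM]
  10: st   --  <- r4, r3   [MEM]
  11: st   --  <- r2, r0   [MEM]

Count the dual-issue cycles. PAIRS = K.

PAIRS = 3

  cy0 -> i0+i1 (add.ALU ld.MEM) 2-wide
  cy1 -> i2+i3 (mulh.MUL beq.BR) 2-wide
  cy2 -> i4 (sub.ALU) RAW r2
  cy3 -> i5 (mul.MUL) RAW r4
  cy4 -> i6 (and.ALU) RAW r3
  cy5 -> i7+i8 (beq.BR add.ALU) 2-wide
  cy6 -> i9 (st.MEM) no-port MEM/MEM
  cy7 -> i10 (st.MEM) no-port MEM/MEM
  cy8 -> i11 (st.MEM) tail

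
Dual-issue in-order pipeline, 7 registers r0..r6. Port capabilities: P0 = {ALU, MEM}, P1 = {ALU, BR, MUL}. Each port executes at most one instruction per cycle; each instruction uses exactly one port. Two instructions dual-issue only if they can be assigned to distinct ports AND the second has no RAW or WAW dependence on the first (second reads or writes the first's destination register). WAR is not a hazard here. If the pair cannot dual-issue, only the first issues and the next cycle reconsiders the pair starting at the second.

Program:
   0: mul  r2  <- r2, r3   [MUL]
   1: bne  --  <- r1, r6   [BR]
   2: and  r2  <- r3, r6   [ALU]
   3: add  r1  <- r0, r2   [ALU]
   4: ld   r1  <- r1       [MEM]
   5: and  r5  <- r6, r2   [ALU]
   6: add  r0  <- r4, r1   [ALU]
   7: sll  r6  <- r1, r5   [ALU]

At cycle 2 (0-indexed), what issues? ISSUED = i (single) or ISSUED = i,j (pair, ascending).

ISSUED = 3

  cy0 -> i0 (mul) no-port MUL/BR
  cy1 -> i1,i2 (bne and) 2-wide
  cy2 -> i3 (add) RAW+WAW r1
  cy3 -> i4,i5 (ld and) 2-wide
  cy4 -> i6,i7 (add sll) 2-wide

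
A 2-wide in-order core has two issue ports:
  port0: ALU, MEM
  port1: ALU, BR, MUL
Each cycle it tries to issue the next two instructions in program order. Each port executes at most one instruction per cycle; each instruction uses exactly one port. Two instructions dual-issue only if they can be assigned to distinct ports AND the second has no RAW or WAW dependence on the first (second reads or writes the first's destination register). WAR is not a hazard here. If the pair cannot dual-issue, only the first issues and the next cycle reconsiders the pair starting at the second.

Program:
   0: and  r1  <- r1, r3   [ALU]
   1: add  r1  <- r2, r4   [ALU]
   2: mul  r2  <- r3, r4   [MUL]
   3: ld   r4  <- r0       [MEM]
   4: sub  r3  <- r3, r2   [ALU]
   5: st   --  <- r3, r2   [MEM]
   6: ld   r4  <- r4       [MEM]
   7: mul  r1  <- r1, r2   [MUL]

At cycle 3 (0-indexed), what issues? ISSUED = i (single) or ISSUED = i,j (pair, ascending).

0. and.ALU @i0  | WAW r1
1. add.ALU+mul.MUL @i1&i2  | pair
2. ld.MEM+sub.ALU @i3&i4  | pair
3. st.MEM @i5  | no-port MEM/MEM
4. ld.MEM+mul.MUL @i6&i7  | pair

ISSUED = 5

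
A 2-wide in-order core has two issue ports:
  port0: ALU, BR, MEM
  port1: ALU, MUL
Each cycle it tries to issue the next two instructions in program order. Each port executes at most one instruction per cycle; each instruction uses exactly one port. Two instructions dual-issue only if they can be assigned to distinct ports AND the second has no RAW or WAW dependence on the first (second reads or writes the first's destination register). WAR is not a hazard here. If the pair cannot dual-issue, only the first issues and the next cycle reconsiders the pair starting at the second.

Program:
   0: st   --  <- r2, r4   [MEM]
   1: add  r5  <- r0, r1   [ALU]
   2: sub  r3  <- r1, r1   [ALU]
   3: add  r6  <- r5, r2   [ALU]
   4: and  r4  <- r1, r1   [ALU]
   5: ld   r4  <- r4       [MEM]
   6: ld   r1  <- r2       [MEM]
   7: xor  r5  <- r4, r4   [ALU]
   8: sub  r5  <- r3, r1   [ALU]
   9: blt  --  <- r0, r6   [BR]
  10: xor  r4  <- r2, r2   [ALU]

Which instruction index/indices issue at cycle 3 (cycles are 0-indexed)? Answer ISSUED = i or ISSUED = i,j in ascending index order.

ISSUED = 5

0. st/add @i0&i1  | 2-wide
1. sub/add @i2&i3  | 2-wide
2. and @i4  | RAW+WAW r4
3. ld @i5  | no-port MEM/MEM
4. ld/xor @i6&i7  | 2-wide
5. sub/blt @i8&i9  | 2-wide
6. xor @i10  | tail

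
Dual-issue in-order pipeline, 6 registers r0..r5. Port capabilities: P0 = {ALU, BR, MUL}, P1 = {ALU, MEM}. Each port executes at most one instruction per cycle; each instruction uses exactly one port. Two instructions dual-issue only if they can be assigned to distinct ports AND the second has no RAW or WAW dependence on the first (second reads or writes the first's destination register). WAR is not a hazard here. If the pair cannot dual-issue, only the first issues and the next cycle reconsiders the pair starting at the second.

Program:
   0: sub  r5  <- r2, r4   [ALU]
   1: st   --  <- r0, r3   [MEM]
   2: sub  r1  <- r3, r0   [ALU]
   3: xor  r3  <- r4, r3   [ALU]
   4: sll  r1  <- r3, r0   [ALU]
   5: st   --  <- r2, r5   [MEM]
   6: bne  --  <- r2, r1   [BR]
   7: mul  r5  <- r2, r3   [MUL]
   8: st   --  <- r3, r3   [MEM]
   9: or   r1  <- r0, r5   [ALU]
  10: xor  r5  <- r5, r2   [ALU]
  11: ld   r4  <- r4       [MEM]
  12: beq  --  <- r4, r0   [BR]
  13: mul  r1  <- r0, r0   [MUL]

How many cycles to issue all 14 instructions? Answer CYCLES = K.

#0 head=0: sub/st i0+i1 pair
#1 head=2: sub/xor i2+i3 pair
#2 head=4: sll/st i4+i5 pair
#3 head=6: bne i6 no-port BR/MUL
#4 head=7: mul/st i7+i8 pair
#5 head=9: or/xor i9+i10 pair
#6 head=11: ld i11 RAW r4
#7 head=12: beq i12 no-port BR/MUL
#8 head=13: mul i13 tail

CYCLES = 9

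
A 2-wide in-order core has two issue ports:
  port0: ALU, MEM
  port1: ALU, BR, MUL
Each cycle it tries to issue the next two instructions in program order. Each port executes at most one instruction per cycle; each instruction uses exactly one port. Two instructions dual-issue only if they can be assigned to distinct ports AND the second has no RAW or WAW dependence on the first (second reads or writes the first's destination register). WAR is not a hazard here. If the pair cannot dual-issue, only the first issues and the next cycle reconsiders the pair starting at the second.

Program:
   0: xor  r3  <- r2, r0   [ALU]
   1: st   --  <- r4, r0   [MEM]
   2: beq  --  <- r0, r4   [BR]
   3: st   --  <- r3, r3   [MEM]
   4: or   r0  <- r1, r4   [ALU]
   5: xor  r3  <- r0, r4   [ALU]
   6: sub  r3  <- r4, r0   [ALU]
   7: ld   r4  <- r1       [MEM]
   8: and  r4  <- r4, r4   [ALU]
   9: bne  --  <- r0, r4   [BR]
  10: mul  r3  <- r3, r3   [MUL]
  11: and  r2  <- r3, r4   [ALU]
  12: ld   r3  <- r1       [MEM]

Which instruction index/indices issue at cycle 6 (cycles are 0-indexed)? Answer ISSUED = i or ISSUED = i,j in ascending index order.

ISSUED = 9

t=0 i0/i1:xor+st ; 2-wide
t=1 i2/i3:beq+st ; 2-wide
t=2 i4:or ; RAW r0
t=3 i5:xor ; WAW r3
t=4 i6/i7:sub+ld ; 2-wide
t=5 i8:and ; RAW r4
t=6 i9:bne ; no-port BR/MUL
t=7 i10:mul ; RAW r3
t=8 i11/i12:and+ld ; 2-wide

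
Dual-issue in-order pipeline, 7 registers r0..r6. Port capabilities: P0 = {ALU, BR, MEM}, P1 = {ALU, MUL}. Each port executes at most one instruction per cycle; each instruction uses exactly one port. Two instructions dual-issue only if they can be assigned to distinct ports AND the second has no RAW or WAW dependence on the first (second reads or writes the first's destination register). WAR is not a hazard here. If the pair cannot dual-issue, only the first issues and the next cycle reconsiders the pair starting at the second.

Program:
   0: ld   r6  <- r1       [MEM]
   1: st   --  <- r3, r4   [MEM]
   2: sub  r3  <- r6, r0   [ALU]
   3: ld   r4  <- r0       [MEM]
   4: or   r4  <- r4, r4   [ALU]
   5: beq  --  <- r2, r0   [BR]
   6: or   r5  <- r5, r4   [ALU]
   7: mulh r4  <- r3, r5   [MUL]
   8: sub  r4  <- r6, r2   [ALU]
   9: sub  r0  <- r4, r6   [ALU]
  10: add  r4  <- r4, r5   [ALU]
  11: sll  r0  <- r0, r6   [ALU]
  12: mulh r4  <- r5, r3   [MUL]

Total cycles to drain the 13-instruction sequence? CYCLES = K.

t=0 i0:ld.MEM ; no-port MEM/MEM
t=1 i1&i2:st.MEM+sub.ALU ; 2-wide
t=2 i3:ld.MEM ; RAW+WAW r4
t=3 i4&i5:or.ALU+beq.BR ; 2-wide
t=4 i6:or.ALU ; RAW r5
t=5 i7:mulh.MUL ; WAW r4
t=6 i8:sub.ALU ; RAW r4
t=7 i9&i10:sub.ALU+add.ALU ; 2-wide
t=8 i11&i12:sll.ALU+mulh.MUL ; 2-wide

CYCLES = 9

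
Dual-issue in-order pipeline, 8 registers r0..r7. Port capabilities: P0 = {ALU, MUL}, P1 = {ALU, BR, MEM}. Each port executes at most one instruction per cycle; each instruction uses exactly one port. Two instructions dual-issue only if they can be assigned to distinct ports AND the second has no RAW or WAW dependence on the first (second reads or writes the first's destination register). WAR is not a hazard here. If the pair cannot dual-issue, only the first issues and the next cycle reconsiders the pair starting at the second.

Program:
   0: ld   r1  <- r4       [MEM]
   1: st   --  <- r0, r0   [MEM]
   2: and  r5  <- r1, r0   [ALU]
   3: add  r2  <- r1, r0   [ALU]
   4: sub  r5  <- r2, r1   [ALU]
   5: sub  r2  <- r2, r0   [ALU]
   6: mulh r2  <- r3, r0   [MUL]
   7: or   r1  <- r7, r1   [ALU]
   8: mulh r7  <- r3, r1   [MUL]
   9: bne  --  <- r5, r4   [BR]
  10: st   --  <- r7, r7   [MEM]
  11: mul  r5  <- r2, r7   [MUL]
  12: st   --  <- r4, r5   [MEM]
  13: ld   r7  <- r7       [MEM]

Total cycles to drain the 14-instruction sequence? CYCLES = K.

0. ld @i0  | no-port MEM/MEM
1. st and @i1+i2  | 2-wide
2. add @i3  | RAW r2
3. sub sub @i4+i5  | 2-wide
4. mulh or @i6+i7  | 2-wide
5. mulh bne @i8+i9  | 2-wide
6. st mul @i10+i11  | 2-wide
7. st @i12  | no-port MEM/MEM
8. ld @i13  | tail

CYCLES = 9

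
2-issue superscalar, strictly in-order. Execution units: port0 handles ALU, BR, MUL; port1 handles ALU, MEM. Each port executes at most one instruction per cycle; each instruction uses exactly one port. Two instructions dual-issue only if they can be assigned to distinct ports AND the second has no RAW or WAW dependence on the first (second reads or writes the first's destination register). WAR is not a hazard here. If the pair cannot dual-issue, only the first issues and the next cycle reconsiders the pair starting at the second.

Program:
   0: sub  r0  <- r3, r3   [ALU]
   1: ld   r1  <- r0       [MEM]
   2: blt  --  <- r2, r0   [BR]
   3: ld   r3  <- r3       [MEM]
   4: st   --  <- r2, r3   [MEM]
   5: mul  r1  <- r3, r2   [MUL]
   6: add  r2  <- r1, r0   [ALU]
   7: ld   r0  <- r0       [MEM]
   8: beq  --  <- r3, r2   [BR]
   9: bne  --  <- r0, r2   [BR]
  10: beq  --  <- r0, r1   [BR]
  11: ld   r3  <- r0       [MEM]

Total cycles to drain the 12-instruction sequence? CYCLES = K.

t=0 i0:sub.ALU ; RAW r0
t=1 i1,i2:ld.MEM blt.BR ; pair
t=2 i3:ld.MEM ; no-port MEM/MEM
t=3 i4,i5:st.MEM mul.MUL ; pair
t=4 i6,i7:add.ALU ld.MEM ; pair
t=5 i8:beq.BR ; no-port BR/BR
t=6 i9:bne.BR ; no-port BR/BR
t=7 i10,i11:beq.BR ld.MEM ; pair

CYCLES = 8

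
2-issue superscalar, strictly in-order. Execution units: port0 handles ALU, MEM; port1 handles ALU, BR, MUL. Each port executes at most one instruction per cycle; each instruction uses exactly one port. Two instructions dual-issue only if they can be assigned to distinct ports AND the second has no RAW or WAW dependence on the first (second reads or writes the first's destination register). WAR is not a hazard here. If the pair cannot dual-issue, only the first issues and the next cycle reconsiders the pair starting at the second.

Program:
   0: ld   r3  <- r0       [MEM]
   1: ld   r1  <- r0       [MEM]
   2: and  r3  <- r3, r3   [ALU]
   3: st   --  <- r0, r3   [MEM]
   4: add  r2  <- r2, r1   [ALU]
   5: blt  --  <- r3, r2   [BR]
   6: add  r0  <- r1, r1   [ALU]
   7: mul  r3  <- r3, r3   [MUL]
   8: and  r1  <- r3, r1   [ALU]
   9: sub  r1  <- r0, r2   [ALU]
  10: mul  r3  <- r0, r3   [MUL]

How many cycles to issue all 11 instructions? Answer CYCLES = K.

[0] i0  ld  -- no-port MEM/MEM
[1] i1,i2  ld/and  -- pair
[2] i3,i4  st/add  -- pair
[3] i5,i6  blt/add  -- pair
[4] i7  mul  -- RAW r3
[5] i8  and  -- WAW r1
[6] i9,i10  sub/mul  -- pair

CYCLES = 7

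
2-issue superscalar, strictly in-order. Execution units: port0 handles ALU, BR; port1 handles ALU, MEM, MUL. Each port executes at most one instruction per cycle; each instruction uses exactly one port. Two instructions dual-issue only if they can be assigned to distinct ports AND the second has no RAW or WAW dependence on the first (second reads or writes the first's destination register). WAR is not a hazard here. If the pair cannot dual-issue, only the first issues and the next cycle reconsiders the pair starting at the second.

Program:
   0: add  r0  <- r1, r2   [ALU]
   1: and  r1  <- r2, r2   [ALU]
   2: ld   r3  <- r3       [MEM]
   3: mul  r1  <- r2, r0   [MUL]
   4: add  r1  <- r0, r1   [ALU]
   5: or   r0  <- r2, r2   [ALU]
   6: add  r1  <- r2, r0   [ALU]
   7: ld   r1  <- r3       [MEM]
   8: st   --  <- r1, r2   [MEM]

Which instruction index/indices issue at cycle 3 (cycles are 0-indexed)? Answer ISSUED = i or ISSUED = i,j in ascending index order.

ISSUED = 4,5

#0 head=0: add.ALU+and.ALU i0&i1 2-wide
#1 head=2: ld.MEM i2 no-port MEM/MUL
#2 head=3: mul.MUL i3 RAW+WAW r1
#3 head=4: add.ALU+or.ALU i4&i5 2-wide
#4 head=6: add.ALU i6 WAW r1
#5 head=7: ld.MEM i7 no-port MEM/MEM
#6 head=8: st.MEM i8 tail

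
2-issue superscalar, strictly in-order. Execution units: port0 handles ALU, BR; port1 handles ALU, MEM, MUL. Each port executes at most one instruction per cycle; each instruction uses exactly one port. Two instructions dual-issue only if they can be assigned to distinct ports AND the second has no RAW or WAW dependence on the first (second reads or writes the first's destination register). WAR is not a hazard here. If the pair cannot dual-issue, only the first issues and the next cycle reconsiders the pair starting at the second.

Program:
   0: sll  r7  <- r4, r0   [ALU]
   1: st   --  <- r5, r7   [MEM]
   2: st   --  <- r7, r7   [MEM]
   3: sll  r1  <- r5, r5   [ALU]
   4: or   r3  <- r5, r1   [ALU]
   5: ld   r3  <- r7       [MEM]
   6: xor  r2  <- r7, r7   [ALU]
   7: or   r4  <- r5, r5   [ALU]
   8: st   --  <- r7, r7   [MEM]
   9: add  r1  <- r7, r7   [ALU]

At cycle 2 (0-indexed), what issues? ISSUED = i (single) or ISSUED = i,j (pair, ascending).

t=0 i0:sll.ALU ; RAW r7
t=1 i1:st.MEM ; no-port MEM/MEM
t=2 i2+i3:st.MEM sll.ALU ; dual
t=3 i4:or.ALU ; WAW r3
t=4 i5+i6:ld.MEM xor.ALU ; dual
t=5 i7+i8:or.ALU st.MEM ; dual
t=6 i9:add.ALU ; tail

ISSUED = 2,3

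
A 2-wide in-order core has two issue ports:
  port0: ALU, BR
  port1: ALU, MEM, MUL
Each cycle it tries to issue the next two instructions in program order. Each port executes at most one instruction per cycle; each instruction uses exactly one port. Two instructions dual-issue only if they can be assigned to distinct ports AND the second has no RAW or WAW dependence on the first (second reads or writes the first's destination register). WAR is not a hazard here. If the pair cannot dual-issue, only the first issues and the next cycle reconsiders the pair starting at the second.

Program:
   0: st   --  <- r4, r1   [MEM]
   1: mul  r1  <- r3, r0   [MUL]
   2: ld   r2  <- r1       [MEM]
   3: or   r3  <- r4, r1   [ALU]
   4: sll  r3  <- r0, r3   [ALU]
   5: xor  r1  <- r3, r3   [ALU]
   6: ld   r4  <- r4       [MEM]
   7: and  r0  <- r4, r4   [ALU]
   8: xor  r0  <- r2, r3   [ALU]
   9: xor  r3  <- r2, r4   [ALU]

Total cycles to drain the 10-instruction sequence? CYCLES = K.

CYCLES = 7

[0] i0  st.MEM  -- no-port MEM/MUL
[1] i1  mul.MUL  -- no-port MUL/MEM
[2] i2&i3  ld.MEM/or.ALU  -- pair
[3] i4  sll.ALU  -- RAW r3
[4] i5&i6  xor.ALU/ld.MEM  -- pair
[5] i7  and.ALU  -- WAW r0
[6] i8&i9  xor.ALU/xor.ALU  -- pair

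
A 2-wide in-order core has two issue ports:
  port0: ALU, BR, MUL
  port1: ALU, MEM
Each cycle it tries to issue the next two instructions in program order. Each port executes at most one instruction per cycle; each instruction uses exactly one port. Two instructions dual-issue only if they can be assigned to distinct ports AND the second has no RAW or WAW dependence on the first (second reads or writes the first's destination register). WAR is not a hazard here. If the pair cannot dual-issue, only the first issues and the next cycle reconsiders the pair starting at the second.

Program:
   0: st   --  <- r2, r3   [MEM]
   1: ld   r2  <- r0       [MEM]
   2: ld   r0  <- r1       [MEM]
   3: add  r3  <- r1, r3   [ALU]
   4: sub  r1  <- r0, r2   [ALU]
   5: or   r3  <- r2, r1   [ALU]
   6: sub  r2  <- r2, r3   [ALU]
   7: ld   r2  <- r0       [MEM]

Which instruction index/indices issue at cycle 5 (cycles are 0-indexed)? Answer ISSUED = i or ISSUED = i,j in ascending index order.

ISSUED = 6

  cy0 -> i0 (st) no-port MEM/MEM
  cy1 -> i1 (ld) no-port MEM/MEM
  cy2 -> i2,i3 (ld+add) 2-wide
  cy3 -> i4 (sub) RAW r1
  cy4 -> i5 (or) RAW r3
  cy5 -> i6 (sub) WAW r2
  cy6 -> i7 (ld) tail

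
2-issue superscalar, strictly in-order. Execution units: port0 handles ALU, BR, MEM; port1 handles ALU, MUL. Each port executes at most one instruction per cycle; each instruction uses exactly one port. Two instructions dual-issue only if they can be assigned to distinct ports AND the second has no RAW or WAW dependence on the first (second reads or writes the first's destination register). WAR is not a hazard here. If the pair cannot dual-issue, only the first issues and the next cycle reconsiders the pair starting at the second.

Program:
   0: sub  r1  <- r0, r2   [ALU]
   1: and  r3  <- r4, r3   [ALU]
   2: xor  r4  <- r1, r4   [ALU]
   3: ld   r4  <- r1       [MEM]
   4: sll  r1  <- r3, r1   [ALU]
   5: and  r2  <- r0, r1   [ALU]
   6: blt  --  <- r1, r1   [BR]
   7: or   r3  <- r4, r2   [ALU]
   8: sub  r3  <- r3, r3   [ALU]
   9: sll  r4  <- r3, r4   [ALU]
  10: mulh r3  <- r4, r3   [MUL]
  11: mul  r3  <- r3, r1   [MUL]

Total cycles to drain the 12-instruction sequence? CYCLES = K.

[0] i0+i1  sub;and  -- dual
[1] i2  xor  -- WAW r4
[2] i3+i4  ld;sll  -- dual
[3] i5+i6  and;blt  -- dual
[4] i7  or  -- RAW+WAW r3
[5] i8  sub  -- RAW r3
[6] i9  sll  -- RAW r4
[7] i10  mulh  -- no-port MUL/MUL
[8] i11  mul  -- tail

CYCLES = 9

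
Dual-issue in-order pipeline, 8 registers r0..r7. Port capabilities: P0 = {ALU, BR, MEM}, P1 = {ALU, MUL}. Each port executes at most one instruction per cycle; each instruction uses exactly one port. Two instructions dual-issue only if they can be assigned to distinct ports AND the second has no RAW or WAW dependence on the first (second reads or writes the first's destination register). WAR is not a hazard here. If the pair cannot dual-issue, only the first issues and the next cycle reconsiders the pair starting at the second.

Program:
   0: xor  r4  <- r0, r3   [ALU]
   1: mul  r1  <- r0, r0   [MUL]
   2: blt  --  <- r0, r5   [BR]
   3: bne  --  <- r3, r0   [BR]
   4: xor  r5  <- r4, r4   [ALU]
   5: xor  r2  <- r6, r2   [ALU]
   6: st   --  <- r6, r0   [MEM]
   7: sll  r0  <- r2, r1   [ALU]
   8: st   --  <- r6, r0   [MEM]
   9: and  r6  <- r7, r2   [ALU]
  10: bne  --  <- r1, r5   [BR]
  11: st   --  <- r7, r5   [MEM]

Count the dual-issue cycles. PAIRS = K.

PAIRS = 4

c0: i0/i1 xor.ALU mul.MUL  dual
c1: i2 blt.BR  no-port BR/BR
c2: i3/i4 bne.BR xor.ALU  dual
c3: i5/i6 xor.ALU st.MEM  dual
c4: i7 sll.ALU  RAW r0
c5: i8/i9 st.MEM and.ALU  dual
c6: i10 bne.BR  no-port BR/MEM
c7: i11 st.MEM  tail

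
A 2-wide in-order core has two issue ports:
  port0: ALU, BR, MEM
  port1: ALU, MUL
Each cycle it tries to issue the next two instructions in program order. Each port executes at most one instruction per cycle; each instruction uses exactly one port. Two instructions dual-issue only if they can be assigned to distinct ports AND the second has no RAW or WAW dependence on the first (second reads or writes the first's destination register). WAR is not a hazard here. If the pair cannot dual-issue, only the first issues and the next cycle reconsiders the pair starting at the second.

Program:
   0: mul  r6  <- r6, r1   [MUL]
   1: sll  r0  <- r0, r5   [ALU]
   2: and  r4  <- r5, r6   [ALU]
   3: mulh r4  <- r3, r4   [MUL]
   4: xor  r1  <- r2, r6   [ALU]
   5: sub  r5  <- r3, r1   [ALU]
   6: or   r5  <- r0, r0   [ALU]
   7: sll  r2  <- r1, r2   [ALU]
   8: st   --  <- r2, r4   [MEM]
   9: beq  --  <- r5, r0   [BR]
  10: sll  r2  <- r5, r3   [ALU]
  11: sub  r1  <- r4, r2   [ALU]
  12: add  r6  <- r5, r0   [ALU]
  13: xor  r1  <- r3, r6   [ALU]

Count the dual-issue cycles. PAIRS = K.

PAIRS = 5

c0: i0,i1 mul.MUL;sll.ALU  pair
c1: i2 and.ALU  RAW+WAW r4
c2: i3,i4 mulh.MUL;xor.ALU  pair
c3: i5 sub.ALU  WAW r5
c4: i6,i7 or.ALU;sll.ALU  pair
c5: i8 st.MEM  no-port MEM/BR
c6: i9,i10 beq.BR;sll.ALU  pair
c7: i11,i12 sub.ALU;add.ALU  pair
c8: i13 xor.ALU  tail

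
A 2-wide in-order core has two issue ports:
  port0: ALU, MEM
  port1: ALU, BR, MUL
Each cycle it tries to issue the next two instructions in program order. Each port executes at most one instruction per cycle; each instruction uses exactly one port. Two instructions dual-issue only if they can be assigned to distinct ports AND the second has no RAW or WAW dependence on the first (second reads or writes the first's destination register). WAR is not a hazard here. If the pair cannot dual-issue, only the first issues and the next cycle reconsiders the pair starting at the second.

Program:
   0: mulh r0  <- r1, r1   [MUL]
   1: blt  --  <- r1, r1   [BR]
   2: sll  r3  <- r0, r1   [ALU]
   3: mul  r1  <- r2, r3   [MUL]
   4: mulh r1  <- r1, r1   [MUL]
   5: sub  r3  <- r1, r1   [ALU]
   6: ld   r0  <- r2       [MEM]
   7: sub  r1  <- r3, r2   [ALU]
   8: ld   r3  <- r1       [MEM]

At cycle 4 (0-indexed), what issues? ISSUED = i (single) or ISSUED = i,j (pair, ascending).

0. mulh @i0  | no-port MUL/BR
1. blt/sll @i1&i2  | 2-wide
2. mul @i3  | no-port MUL/MUL
3. mulh @i4  | RAW r1
4. sub/ld @i5&i6  | 2-wide
5. sub @i7  | RAW r1
6. ld @i8  | tail

ISSUED = 5,6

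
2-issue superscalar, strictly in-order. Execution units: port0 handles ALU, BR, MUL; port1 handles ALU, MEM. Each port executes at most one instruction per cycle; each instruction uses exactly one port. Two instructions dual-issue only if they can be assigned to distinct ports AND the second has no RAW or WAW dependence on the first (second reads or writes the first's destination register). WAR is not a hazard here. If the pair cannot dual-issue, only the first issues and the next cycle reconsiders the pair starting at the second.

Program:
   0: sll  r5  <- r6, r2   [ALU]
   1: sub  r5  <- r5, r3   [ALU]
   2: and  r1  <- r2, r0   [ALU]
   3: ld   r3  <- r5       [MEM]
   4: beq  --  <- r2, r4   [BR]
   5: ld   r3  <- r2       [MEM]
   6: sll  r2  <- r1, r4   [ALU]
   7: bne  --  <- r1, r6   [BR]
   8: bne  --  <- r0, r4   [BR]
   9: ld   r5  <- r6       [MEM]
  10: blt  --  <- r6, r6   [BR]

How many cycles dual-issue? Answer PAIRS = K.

0. sll.ALU @i0  | RAW+WAW r5
1. sub.ALU/and.ALU @i1&i2  | dual
2. ld.MEM/beq.BR @i3&i4  | dual
3. ld.MEM/sll.ALU @i5&i6  | dual
4. bne.BR @i7  | no-port BR/BR
5. bne.BR/ld.MEM @i8&i9  | dual
6. blt.BR @i10  | tail

PAIRS = 4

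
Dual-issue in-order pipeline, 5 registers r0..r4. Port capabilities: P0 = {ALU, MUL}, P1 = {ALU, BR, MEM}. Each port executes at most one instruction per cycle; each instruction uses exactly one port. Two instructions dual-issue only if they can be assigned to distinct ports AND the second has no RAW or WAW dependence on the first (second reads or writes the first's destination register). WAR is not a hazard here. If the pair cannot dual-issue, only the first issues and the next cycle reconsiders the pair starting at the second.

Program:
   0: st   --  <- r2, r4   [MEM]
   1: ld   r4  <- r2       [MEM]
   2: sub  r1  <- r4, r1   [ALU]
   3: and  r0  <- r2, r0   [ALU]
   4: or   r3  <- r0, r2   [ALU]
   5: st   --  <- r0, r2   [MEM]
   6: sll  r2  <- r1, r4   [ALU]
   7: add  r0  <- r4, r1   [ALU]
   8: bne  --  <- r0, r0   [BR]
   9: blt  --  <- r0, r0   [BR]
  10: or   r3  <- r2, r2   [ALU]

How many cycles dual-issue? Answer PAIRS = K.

PAIRS = 4

  cy0 -> i0 (st.MEM) no-port MEM/MEM
  cy1 -> i1 (ld.MEM) RAW r4
  cy2 -> i2&i3 (sub.ALU and.ALU) pair
  cy3 -> i4&i5 (or.ALU st.MEM) pair
  cy4 -> i6&i7 (sll.ALU add.ALU) pair
  cy5 -> i8 (bne.BR) no-port BR/BR
  cy6 -> i9&i10 (blt.BR or.ALU) pair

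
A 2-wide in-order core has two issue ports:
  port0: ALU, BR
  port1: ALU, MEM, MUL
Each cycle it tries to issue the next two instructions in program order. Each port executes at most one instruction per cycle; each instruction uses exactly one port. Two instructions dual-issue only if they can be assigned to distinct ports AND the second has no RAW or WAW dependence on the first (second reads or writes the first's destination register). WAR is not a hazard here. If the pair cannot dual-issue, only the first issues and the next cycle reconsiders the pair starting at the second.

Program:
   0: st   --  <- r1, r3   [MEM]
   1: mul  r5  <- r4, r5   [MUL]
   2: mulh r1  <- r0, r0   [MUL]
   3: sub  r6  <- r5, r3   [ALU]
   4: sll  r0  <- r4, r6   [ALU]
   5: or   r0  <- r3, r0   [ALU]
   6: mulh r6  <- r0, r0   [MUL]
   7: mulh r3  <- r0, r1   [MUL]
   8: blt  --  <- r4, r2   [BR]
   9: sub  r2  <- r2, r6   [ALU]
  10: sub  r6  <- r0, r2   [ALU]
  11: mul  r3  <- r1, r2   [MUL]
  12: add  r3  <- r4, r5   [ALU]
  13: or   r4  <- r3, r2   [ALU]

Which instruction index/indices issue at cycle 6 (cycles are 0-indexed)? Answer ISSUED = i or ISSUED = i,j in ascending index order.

ISSUED = 7,8

c0: i0 st  no-port MEM/MUL
c1: i1 mul  no-port MUL/MUL
c2: i2&i3 mulh+sub  pair
c3: i4 sll  RAW+WAW r0
c4: i5 or  RAW r0
c5: i6 mulh  no-port MUL/MUL
c6: i7&i8 mulh+blt  pair
c7: i9 sub  RAW r2
c8: i10&i11 sub+mul  pair
c9: i12 add  RAW r3
c10: i13 or  tail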